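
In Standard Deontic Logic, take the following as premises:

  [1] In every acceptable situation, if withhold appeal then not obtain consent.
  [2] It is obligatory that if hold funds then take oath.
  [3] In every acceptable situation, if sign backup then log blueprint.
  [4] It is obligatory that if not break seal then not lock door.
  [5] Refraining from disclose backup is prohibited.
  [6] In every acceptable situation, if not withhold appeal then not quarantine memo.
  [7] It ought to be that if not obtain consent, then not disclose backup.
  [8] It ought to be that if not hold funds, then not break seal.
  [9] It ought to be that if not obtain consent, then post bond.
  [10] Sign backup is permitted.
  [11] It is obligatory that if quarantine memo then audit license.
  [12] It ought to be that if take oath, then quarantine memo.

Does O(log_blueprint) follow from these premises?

No

Premise 3 is O(sign_backup → log_blueprint), but O(sign_backup) is not derivable from the premises (the permission P(sign_backup) asserts only ¬O(¬sign_backup), not O(sign_backup)), so it does not yield O(log_blueprint).
No other premise forces O(log_blueprint). An ideal world satisfying every premise can still have log_blueprint false, so O(log_blueprint) is not derivable.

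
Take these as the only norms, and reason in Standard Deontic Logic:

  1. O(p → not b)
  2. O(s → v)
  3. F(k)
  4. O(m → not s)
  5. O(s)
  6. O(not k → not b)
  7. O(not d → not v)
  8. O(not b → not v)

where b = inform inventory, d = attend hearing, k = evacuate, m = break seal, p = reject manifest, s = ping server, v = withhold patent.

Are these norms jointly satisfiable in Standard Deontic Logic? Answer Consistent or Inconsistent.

Inconsistent

F(k) at premise 3 means O(not k).
With premise 6, O(not k → not b), the K-axiom yields O(not b).
From O(not b) and premise 8, O(not b → not v), we obtain O(not v).
Premise 2 is O(s → v); contrapositively O(not v → not s). Since O(not v) holds, K gives O(not s).
But premise 5 directly asserts O(s).
We now have both O(not s) and O(s) — s is simultaneously obligatory and forbidden, violating the D-axiom.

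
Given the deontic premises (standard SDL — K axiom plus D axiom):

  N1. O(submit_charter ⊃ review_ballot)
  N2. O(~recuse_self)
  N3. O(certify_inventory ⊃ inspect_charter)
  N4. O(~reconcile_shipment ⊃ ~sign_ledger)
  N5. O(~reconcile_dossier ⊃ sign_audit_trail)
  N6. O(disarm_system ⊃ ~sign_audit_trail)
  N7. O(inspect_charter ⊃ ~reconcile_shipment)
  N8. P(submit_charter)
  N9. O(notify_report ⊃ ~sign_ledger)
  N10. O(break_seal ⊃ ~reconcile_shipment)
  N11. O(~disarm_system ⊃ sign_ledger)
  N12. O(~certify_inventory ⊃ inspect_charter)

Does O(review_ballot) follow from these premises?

No

Premise 1 is O(submit_charter ⊃ review_ballot), but O(submit_charter) is not derivable from the premises (the permission P(submit_charter) asserts only ~O(~submit_charter), not O(submit_charter)), so it does not yield O(review_ballot).
No other premise forces O(review_ballot). An ideal world satisfying every premise can still have review_ballot false, so O(review_ballot) is not derivable.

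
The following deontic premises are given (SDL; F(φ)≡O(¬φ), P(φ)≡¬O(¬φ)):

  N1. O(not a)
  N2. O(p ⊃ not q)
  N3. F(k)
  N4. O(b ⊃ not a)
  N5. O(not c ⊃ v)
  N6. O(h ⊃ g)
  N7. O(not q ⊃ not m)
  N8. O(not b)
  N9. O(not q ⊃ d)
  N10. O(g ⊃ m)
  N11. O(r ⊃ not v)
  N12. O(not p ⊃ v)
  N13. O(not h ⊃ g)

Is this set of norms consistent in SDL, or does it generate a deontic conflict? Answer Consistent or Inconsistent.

Premise 4 is O(b ⊃ not a); even if O(not a) held, inferring O(b) would be affirming the consequent — invalid.
So O(b) is not derivable, and the apparent clash with O(not b) does not arise.
A world satisfying every obligation exists (e.g. a=false, b=false, c=false, d=false, g=true, h=false, k=false, m=true, p=false, q=true, r=false, v=true); no atom is both obligatory and forbidden, so the set is consistent.

Consistent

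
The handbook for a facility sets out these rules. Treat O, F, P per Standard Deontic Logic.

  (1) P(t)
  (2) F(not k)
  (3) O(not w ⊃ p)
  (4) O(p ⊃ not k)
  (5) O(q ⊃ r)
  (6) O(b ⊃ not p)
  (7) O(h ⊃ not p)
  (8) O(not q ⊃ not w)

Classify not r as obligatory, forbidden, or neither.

Forbidden

Premise 2, F(not k), is equivalent to O(k).
Premise 4 is O(p ⊃ not k); contrapositively O(k ⊃ not p). Since O(k) holds, K gives O(not p).
The contrapositive of premise 3 (O(not w ⊃ p)) is O(not p ⊃ w), and O(not p) is already established, so O(w).
The contrapositive of premise 8 (O(not q ⊃ not w)) is O(w ⊃ q), and O(w) is already established, so O(q).
Premise 5 is O(q ⊃ r); since O(q), deontic closure gives O(r).
Premises 1, 6, 7 do not contribute to this derivation.
Thus O(r), which is F(not r): not r is forbidden.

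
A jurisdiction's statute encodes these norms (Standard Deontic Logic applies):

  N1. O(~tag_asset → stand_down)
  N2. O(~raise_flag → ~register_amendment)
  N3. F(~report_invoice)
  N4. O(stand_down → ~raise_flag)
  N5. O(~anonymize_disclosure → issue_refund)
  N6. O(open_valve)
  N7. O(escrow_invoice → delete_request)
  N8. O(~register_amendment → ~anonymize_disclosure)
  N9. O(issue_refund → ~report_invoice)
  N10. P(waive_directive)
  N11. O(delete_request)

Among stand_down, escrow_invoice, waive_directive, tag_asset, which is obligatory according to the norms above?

Premise 3 is F(~report_invoice), i.e. O(report_invoice).
The contrapositive of premise 9 (O(issue_refund → ~report_invoice)) is O(report_invoice → ~issue_refund), and O(report_invoice) is already established, so O(~issue_refund).
Premise 5 is O(~anonymize_disclosure → issue_refund); contrapositively O(~issue_refund → anonymize_disclosure). Since O(~issue_refund) holds, K gives O(anonymize_disclosure).
The contrapositive of premise 8 (O(~register_amendment → ~anonymize_disclosure)) is O(anonymize_disclosure → register_amendment), and O(anonymize_disclosure) is already established, so O(register_amendment).
The contrapositive of premise 2 (O(~raise_flag → ~register_amendment)) is O(register_amendment → raise_flag), and O(register_amendment) is already established, so O(raise_flag).
Premise 4, O(stand_down → ~raise_flag), contraposes to O(raise_flag → ~stand_down); with O(raise_flag) we get O(~stand_down).
Premise 1 is O(~tag_asset → stand_down); contrapositively O(~stand_down → tag_asset). Since O(~stand_down) holds, K gives O(tag_asset).
So O(tag_asset) holds — tag_asset is obligatory. None of the other listed options is made obligatory by any chain of premises.

tag_asset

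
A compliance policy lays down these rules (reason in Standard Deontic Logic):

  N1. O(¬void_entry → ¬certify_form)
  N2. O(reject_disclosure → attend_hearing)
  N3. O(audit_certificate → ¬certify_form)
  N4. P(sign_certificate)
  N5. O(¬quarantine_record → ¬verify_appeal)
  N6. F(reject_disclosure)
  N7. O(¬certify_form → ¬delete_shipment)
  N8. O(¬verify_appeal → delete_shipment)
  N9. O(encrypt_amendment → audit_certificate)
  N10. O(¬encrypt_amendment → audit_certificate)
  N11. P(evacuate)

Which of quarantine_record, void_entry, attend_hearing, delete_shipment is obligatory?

By case analysis on ¬encrypt_amendment: premise 10 gives O(¬encrypt_amendment → audit_certificate) and premise 9 gives O(encrypt_amendment → audit_certificate), so O(audit_certificate) either way.
Applying K to premise 3 (O(audit_certificate → ¬certify_form)) and O(audit_certificate) yields O(¬certify_form).
Premise 7 is O(¬certify_form → ¬delete_shipment); since O(¬certify_form), deontic closure gives O(¬delete_shipment).
The contrapositive of premise 8 (O(¬verify_appeal → delete_shipment)) is O(¬delete_shipment → verify_appeal), and O(¬delete_shipment) is already established, so O(verify_appeal).
The contrapositive of premise 5 (O(¬quarantine_record → ¬verify_appeal)) is O(verify_appeal → quarantine_record), and O(verify_appeal) is already established, so O(quarantine_record).
So O(quarantine_record) holds — quarantine_record is obligatory. None of the other listed options is made obligatory by any chain of premises.

quarantine_record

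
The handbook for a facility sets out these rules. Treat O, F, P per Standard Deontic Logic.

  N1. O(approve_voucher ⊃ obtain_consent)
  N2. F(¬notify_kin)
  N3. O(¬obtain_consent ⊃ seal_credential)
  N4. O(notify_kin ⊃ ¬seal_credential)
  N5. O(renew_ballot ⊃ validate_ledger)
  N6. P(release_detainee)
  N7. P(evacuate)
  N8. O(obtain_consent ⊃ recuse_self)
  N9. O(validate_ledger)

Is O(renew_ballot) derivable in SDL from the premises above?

Premise 5 is O(renew_ballot ⊃ validate_ledger); even if O(validate_ledger) held, inferring O(renew_ballot) would be affirming the consequent — invalid.
No other premise forces O(renew_ballot). An ideal world satisfying every premise can still have renew_ballot false, so O(renew_ballot) is not derivable.

No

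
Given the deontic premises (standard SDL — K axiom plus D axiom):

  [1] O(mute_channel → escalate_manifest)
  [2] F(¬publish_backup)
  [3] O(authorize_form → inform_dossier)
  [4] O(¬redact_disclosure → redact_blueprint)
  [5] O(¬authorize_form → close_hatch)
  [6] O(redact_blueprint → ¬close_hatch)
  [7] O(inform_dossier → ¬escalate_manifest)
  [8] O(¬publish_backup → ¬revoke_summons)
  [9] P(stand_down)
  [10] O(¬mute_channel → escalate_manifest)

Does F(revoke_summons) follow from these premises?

Premise 8 is O(¬publish_backup → ¬revoke_summons), but O(¬publish_backup) is not derivable from the premises, so it does not yield O(¬revoke_summons).
No other premise forces O(¬revoke_summons). An ideal world satisfying every premise can still have revoke_summons true, so F(revoke_summons) is not derivable.

No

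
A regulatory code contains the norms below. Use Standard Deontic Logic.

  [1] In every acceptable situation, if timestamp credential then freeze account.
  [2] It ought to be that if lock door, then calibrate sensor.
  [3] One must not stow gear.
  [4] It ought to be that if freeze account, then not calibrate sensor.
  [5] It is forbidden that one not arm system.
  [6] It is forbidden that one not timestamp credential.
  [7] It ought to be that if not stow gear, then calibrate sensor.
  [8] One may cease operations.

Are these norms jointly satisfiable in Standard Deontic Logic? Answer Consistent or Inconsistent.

Premise 3, F(stow_gear), is equivalent to O(¬stow_gear).
From O(¬stow_gear) and premise 7, O(¬stow_gear → calibrate_sensor), we obtain O(calibrate_sensor).
Premise 4, O(freeze_account → ¬calibrate_sensor), contraposes to O(calibrate_sensor → ¬freeze_account); with O(calibrate_sensor) we get O(¬freeze_account).
Premise 1, O(timestamp_credential → freeze_account), contraposes to O(¬freeze_account → ¬timestamp_credential); with O(¬freeze_account) we get O(¬timestamp_credential).
However, F(¬timestamp_credential) at premise 6 amounts to O(timestamp_credential).
We now have both O(¬timestamp_credential) and O(timestamp_credential) — timestamp_credential is simultaneously obligatory and forbidden, violating the D-axiom.

Inconsistent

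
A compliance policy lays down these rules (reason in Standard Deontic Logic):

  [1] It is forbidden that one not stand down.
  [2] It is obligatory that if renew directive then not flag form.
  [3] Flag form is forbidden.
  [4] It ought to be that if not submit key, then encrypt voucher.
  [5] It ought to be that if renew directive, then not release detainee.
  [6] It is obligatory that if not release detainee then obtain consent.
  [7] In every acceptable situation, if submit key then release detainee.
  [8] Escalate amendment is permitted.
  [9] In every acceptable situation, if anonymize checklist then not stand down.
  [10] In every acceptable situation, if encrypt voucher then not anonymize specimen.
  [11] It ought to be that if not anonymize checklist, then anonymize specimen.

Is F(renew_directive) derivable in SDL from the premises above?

F(¬stand_down) at premise 1 means O(stand_down).
Premise 9, O(anonymize_checklist → ¬stand_down), contraposes to O(stand_down → ¬anonymize_checklist); with O(stand_down) we get O(¬anonymize_checklist).
With premise 11, O(¬anonymize_checklist → anonymize_specimen), the K-axiom yields O(anonymize_specimen).
Premise 10 is O(encrypt_voucher → ¬anonymize_specimen); contrapositively O(anonymize_specimen → ¬encrypt_voucher). Since O(anonymize_specimen) holds, K gives O(¬encrypt_voucher).
Premise 4 is O(¬submit_key → encrypt_voucher); contrapositively O(¬encrypt_voucher → submit_key). Since O(¬encrypt_voucher) holds, K gives O(submit_key).
From O(submit_key) and premise 7, O(submit_key → release_detainee), we obtain O(release_detainee).
The contrapositive of premise 5 (O(renew_directive → ¬release_detainee)) is O(release_detainee → ¬renew_directive), and O(release_detainee) is already established, so O(¬renew_directive).
Premises 2, 3, 6, 8 do not contribute to this derivation.
So O(¬renew_directive) holds, i.e. F(renew_directive). The claim follows.

Yes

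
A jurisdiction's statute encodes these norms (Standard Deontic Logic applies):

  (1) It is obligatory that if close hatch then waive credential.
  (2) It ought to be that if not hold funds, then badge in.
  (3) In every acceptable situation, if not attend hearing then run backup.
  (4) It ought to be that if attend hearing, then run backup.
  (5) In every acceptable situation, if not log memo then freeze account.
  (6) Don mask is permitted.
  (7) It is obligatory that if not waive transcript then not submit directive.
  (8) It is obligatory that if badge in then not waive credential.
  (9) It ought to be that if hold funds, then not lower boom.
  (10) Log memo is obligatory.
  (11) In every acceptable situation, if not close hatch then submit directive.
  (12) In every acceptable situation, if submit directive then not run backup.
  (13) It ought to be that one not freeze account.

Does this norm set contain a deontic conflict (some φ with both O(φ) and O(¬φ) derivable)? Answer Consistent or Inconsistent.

Consistent

Premise 5 is O(¬log_memo → freeze_account), but O(¬log_memo) is not derivable from the premises, so it does not yield O(freeze_account).
So O(freeze_account) is not derivable, and the apparent clash with O(¬freeze_account) does not arise.
A world satisfying every obligation exists (e.g. attend_hearing=false, badge_in=false, close_hatch=true, don_mask=false, freeze_account=false, hold_funds=true, log_memo=true, lower_boom=false, run_backup=true, submit_directive=false, waive_credential=true, waive_transcript=false); no atom is both obligatory and forbidden, so the set is consistent.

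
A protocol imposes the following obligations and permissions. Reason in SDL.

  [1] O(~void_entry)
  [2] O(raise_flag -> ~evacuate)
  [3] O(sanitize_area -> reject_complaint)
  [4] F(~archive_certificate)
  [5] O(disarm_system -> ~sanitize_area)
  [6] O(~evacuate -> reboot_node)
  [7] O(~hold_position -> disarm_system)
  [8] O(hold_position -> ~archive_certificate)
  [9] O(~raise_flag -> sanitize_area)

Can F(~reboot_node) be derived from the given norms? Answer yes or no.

F(~archive_certificate) at premise 4 means O(archive_certificate).
The contrapositive of premise 8 (O(hold_position -> ~archive_certificate)) is O(archive_certificate -> ~hold_position), and O(archive_certificate) is already established, so O(~hold_position).
From O(~hold_position) and premise 7, O(~hold_position -> disarm_system), we obtain O(disarm_system).
From O(disarm_system) and premise 5, O(disarm_system -> ~sanitize_area), we obtain O(~sanitize_area).
Premise 9 is O(~raise_flag -> sanitize_area); contrapositively O(~sanitize_area -> raise_flag). Since O(~sanitize_area) holds, K gives O(raise_flag).
From O(raise_flag) and premise 2, O(raise_flag -> ~evacuate), we obtain O(~evacuate).
From O(~evacuate) and premise 6, O(~evacuate -> reboot_node), we obtain O(reboot_node).
Premises 1, 3 do not contribute to this derivation.
So O(reboot_node) holds, i.e. F(~reboot_node). The claim follows.

Yes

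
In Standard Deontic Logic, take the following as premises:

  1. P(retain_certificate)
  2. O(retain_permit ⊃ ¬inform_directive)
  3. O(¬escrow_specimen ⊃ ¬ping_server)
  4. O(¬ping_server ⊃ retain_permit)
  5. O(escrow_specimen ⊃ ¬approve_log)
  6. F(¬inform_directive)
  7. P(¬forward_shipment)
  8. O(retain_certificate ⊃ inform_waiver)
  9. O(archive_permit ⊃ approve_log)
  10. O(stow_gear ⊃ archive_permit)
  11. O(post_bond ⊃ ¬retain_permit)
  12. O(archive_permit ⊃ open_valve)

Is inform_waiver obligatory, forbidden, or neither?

Neither

Premise 8 is O(retain_certificate ⊃ inform_waiver), but O(retain_certificate) is not derivable from the premises (the permission P(retain_certificate) asserts only ¬O(¬retain_certificate), not O(retain_certificate)), so it does not yield O(inform_waiver).
No premise or chain of K-axiom applications forces O(inform_waiver), and none forces O(¬inform_waiver). So inform_waiver is neither obligatory nor forbidden under these norms.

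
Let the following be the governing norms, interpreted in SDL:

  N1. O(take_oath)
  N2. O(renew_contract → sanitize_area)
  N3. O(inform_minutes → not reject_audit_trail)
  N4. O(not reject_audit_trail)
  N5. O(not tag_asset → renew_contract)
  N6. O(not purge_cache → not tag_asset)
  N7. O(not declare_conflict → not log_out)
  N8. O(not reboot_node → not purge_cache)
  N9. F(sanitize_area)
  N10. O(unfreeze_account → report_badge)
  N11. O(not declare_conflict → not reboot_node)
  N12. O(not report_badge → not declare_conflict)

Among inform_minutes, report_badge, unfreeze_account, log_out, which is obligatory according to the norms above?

Premise 9, F(sanitize_area), is equivalent to O(not sanitize_area).
The contrapositive of premise 2 (O(renew_contract → sanitize_area)) is O(not sanitize_area → not renew_contract), and O(not sanitize_area) is already established, so O(not renew_contract).
Premise 5 is O(not tag_asset → renew_contract); contrapositively O(not renew_contract → tag_asset). Since O(not renew_contract) holds, K gives O(tag_asset).
The contrapositive of premise 6 (O(not purge_cache → not tag_asset)) is O(tag_asset → purge_cache), and O(tag_asset) is already established, so O(purge_cache).
The contrapositive of premise 8 (O(not reboot_node → not purge_cache)) is O(purge_cache → reboot_node), and O(purge_cache) is already established, so O(reboot_node).
Premise 11 is O(not declare_conflict → not reboot_node); contrapositively O(reboot_node → declare_conflict). Since O(reboot_node) holds, K gives O(declare_conflict).
The contrapositive of premise 12 (O(not report_badge → not declare_conflict)) is O(declare_conflict → report_badge), and O(declare_conflict) is already established, so O(report_badge).
So O(report_badge) holds — report_badge is obligatory. None of the other listed options is made obligatory by any chain of premises.

report_badge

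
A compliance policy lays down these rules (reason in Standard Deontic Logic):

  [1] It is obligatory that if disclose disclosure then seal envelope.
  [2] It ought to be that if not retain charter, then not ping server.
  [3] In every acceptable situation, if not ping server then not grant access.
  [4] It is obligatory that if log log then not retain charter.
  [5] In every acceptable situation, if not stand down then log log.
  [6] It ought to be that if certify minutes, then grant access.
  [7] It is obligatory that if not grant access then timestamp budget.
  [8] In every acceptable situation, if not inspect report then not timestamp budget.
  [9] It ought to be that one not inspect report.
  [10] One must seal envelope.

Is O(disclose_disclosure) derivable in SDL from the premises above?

No

Premise 1 is O(disclose_disclosure → seal_envelope); even if O(seal_envelope) held, inferring O(disclose_disclosure) would be affirming the consequent — invalid.
No other premise forces O(disclose_disclosure). An ideal world satisfying every premise can still have disclose_disclosure false, so O(disclose_disclosure) is not derivable.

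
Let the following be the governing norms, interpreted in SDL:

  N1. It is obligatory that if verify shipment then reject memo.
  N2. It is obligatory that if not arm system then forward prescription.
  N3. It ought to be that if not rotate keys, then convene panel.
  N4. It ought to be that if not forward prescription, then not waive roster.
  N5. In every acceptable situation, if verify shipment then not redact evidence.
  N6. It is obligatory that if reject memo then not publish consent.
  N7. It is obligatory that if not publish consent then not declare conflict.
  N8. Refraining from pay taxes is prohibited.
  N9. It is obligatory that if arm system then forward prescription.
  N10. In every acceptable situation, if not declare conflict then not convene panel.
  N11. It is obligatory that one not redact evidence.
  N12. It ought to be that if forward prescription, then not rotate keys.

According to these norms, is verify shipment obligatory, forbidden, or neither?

Forbidden

Premises 9 and 2 are O(arm_system → forward_prescription) and O(¬arm_system → forward_prescription); every ideal world satisfies arm_system or ¬arm_system, so in either case forward_prescription holds — hence O(forward_prescription).
Premise 12 is O(forward_prescription → ¬rotate_keys); since O(forward_prescription), deontic closure gives O(¬rotate_keys).
Premise 3 is O(¬rotate_keys → convene_panel); since O(¬rotate_keys), deontic closure gives O(convene_panel).
Premise 10, O(¬declare_conflict → ¬convene_panel), contraposes to O(convene_panel → declare_conflict); with O(convene_panel) we get O(declare_conflict).
The contrapositive of premise 7 (O(¬publish_consent → ¬declare_conflict)) is O(declare_conflict → publish_consent), and O(declare_conflict) is already established, so O(publish_consent).
Premise 6 is O(reject_memo → ¬publish_consent); contrapositively O(publish_consent → ¬reject_memo). Since O(publish_consent) holds, K gives O(¬reject_memo).
Premise 1 is O(verify_shipment → reject_memo); contrapositively O(¬reject_memo → ¬verify_shipment). Since O(¬reject_memo) holds, K gives O(¬verify_shipment).
Premises 4, 5, 8, 11 do not contribute to this derivation.
Thus O(¬verify_shipment), which is F(verify_shipment): verify_shipment is forbidden.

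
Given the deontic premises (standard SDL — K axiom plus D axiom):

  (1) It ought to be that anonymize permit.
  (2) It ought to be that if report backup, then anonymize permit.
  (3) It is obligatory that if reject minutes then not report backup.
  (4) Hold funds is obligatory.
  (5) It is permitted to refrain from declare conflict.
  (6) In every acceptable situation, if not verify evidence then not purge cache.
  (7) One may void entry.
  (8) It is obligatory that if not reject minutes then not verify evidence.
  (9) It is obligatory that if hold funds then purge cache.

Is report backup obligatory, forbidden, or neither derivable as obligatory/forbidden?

Forbidden

Premise 4 states O(hold_funds) outright.
Applying K to premise 9 (O(hold_funds → purge_cache)) and O(hold_funds) yields O(purge_cache).
Premise 6, O(¬verify_evidence → ¬purge_cache), contraposes to O(purge_cache → verify_evidence); with O(purge_cache) we get O(verify_evidence).
Premise 8 is O(¬reject_minutes → ¬verify_evidence); contrapositively O(verify_evidence → reject_minutes). Since O(verify_evidence) holds, K gives O(reject_minutes).
Applying K to premise 3 (O(reject_minutes → ¬report_backup)) and O(reject_minutes) yields O(¬report_backup).
Premises 1, 2, 5, 7 do not contribute to this derivation.
Thus O(¬report_backup), which is F(report_backup): report_backup is forbidden.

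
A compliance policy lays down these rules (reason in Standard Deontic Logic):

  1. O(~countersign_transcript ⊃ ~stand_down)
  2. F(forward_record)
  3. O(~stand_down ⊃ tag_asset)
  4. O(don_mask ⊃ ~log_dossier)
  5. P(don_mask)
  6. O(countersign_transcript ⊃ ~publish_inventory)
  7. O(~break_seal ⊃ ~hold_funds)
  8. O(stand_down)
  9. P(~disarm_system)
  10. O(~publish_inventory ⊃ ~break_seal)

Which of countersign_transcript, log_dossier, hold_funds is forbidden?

hold_funds

From premise 8 we have O(stand_down).
Premise 1 is O(~countersign_transcript ⊃ ~stand_down); contrapositively O(stand_down ⊃ countersign_transcript). Since O(stand_down) holds, K gives O(countersign_transcript).
From O(countersign_transcript) and premise 6, O(countersign_transcript ⊃ ~publish_inventory), we obtain O(~publish_inventory).
From O(~publish_inventory) and premise 10, O(~publish_inventory ⊃ ~break_seal), we obtain O(~break_seal).
With premise 7, O(~break_seal ⊃ ~hold_funds), the K-axiom yields O(~hold_funds).
So O(~hold_funds) holds, i.e. hold_funds is forbidden. None of the other listed options is forbidden under the premises.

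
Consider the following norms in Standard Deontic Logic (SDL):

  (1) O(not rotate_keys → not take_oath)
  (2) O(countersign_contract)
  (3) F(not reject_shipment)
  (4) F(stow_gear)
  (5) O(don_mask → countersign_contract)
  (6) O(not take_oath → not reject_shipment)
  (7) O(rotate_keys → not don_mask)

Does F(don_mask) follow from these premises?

Yes

F(not reject_shipment) at premise 3 means O(reject_shipment).
Premise 6 is O(not take_oath → not reject_shipment); contrapositively O(reject_shipment → take_oath). Since O(reject_shipment) holds, K gives O(take_oath).
The contrapositive of premise 1 (O(not rotate_keys → not take_oath)) is O(take_oath → rotate_keys), and O(take_oath) is already established, so O(rotate_keys).
Premise 7 is O(rotate_keys → not don_mask); since O(rotate_keys), deontic closure gives O(not don_mask).
Premises 2, 4, 5 do not contribute to this derivation.
So O(not don_mask) holds, i.e. F(don_mask). The claim follows.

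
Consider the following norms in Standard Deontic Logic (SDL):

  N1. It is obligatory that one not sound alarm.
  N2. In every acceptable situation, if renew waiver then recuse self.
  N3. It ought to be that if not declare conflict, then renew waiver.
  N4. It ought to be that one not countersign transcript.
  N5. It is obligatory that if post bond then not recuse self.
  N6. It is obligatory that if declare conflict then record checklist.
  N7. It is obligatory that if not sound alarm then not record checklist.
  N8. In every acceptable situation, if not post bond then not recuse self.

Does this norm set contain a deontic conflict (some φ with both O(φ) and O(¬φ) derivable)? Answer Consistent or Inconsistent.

Inconsistent

By case analysis on ¬post_bond: premise 8 gives O(¬post_bond → ¬recuse_self) and premise 5 gives O(post_bond → ¬recuse_self), so O(¬recuse_self) either way.
Premise 2, O(renew_waiver → recuse_self), contraposes to O(¬recuse_self → ¬renew_waiver); with O(¬recuse_self) we get O(¬renew_waiver).
The contrapositive of premise 3 (O(¬declare_conflict → renew_waiver)) is O(¬renew_waiver → declare_conflict), and O(¬renew_waiver) is already established, so O(declare_conflict).
With premise 6, O(declare_conflict → record_checklist), the K-axiom yields O(record_checklist).
The contrapositive of premise 7 (O(¬sound_alarm → ¬record_checklist)) is O(record_checklist → sound_alarm), and O(record_checklist) is already established, so O(sound_alarm).
But premise 1 directly asserts O(¬sound_alarm).
We now have both O(sound_alarm) and O(¬sound_alarm) — sound_alarm is simultaneously obligatory and forbidden, violating the D-axiom.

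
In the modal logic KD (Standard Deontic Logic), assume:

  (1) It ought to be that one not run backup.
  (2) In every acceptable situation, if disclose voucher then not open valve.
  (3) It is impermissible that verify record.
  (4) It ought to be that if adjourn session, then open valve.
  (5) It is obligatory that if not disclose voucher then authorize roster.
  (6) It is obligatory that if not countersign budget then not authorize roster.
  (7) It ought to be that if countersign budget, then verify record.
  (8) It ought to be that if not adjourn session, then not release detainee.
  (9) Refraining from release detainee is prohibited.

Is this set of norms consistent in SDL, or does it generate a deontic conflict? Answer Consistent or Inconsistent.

Inconsistent

Premise 9, F(¬release_detainee), is equivalent to O(release_detainee).
Premise 8 is O(¬adjourn_session → ¬release_detainee); contrapositively O(release_detainee → adjourn_session). Since O(release_detainee) holds, K gives O(adjourn_session).
With premise 4, O(adjourn_session → open_valve), the K-axiom yields O(open_valve).
Premise 2 is O(disclose_voucher → ¬open_valve); contrapositively O(open_valve → ¬disclose_voucher). Since O(open_valve) holds, K gives O(¬disclose_voucher).
Applying K to premise 5 (O(¬disclose_voucher → authorize_roster)) and O(¬disclose_voucher) yields O(authorize_roster).
The contrapositive of premise 6 (O(¬countersign_budget → ¬authorize_roster)) is O(authorize_roster → countersign_budget), and O(authorize_roster) is already established, so O(countersign_budget).
From O(countersign_budget) and premise 7, O(countersign_budget → verify_record), we obtain O(verify_record).
However, F(verify_record) at premise 3 amounts to O(¬verify_record).
We now have both O(verify_record) and O(¬verify_record) — verify_record is simultaneously obligatory and forbidden, violating the D-axiom.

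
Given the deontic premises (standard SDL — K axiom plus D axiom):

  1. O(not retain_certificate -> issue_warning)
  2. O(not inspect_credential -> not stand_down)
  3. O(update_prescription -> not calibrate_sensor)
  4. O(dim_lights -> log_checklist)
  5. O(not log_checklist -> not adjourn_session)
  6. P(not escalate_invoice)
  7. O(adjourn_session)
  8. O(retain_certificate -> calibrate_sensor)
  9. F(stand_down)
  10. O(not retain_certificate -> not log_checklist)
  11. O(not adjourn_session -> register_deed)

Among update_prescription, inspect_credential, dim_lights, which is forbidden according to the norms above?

update_prescription

Premise 7 states O(adjourn_session) outright.
Premise 5 is O(not log_checklist -> not adjourn_session); contrapositively O(adjourn_session -> log_checklist). Since O(adjourn_session) holds, K gives O(log_checklist).
Premise 10 is O(not retain_certificate -> not log_checklist); contrapositively O(log_checklist -> retain_certificate). Since O(log_checklist) holds, K gives O(retain_certificate).
With premise 8, O(retain_certificate -> calibrate_sensor), the K-axiom yields O(calibrate_sensor).
The contrapositive of premise 3 (O(update_prescription -> not calibrate_sensor)) is O(calibrate_sensor -> not update_prescription), and O(calibrate_sensor) is already established, so O(not update_prescription).
So O(not update_prescription) holds, i.e. update_prescription is forbidden. None of the other listed options is forbidden under the premises.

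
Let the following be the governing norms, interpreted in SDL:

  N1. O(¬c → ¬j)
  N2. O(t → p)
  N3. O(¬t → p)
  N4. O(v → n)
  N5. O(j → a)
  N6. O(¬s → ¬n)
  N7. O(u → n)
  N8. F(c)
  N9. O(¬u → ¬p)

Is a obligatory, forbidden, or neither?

Premise 5 is O(j → a), but O(j) is not derivable from the premises, so it does not yield O(a).
No premise or chain of K-axiom applications forces O(a), and none forces O(¬a). So a is neither obligatory nor forbidden under these norms.

Neither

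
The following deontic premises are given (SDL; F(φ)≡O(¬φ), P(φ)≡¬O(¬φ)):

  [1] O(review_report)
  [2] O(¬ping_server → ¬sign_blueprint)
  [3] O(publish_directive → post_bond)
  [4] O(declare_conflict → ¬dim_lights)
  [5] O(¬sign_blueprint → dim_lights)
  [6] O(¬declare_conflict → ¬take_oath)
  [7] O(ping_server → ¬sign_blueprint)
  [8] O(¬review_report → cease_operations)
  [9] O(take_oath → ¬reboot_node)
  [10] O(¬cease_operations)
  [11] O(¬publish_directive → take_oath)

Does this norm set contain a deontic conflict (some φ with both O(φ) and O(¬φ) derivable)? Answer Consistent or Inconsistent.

Premise 8 is O(¬review_report → cease_operations), but O(¬review_report) is not derivable from the premises, so it does not yield O(cease_operations).
So O(cease_operations) is not derivable, and the apparent clash with O(¬cease_operations) does not arise.
A world satisfying every obligation exists (e.g. cease_operations=false, declare_conflict=false, dim_lights=true, ping_server=false, post_bond=true, publish_directive=true, reboot_node=false, review_report=true, sign_blueprint=false, take_oath=false); no atom is both obligatory and forbidden, so the set is consistent.

Consistent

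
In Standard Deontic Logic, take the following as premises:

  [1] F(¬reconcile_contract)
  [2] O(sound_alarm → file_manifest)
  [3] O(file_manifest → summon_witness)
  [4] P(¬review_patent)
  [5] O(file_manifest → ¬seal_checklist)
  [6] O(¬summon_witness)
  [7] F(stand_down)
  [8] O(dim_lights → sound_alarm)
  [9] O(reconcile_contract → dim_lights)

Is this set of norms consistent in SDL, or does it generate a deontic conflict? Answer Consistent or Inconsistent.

Premise 6 gives O(¬summon_witness).
Premise 3, O(file_manifest → summon_witness), contraposes to O(¬summon_witness → ¬file_manifest); with O(¬summon_witness) we get O(¬file_manifest).
The contrapositive of premise 2 (O(sound_alarm → file_manifest)) is O(¬file_manifest → ¬sound_alarm), and O(¬file_manifest) is already established, so O(¬sound_alarm).
Premise 8 is O(dim_lights → sound_alarm); contrapositively O(¬sound_alarm → ¬dim_lights). Since O(¬sound_alarm) holds, K gives O(¬dim_lights).
Premise 9, O(reconcile_contract → dim_lights), contraposes to O(¬dim_lights → ¬reconcile_contract); with O(¬dim_lights) we get O(¬reconcile_contract).
Yet premise 1 is F(¬reconcile_contract), i.e. O(reconcile_contract).
We now have both O(¬reconcile_contract) and O(reconcile_contract) — reconcile_contract is simultaneously obligatory and forbidden, violating the D-axiom.

Inconsistent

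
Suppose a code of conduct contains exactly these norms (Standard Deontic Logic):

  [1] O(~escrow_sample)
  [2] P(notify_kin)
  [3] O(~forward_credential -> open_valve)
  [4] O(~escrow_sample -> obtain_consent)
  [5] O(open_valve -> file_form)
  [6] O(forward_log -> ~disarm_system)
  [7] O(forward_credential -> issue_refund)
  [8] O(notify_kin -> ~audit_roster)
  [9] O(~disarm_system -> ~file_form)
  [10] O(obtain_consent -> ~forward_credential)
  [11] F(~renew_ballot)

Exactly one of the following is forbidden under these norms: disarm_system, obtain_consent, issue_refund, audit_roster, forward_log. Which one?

Premise 1 states O(~escrow_sample) outright.
Applying K to premise 4 (O(~escrow_sample -> obtain_consent)) and O(~escrow_sample) yields O(obtain_consent).
Applying K to premise 10 (O(obtain_consent -> ~forward_credential)) and O(obtain_consent) yields O(~forward_credential).
With premise 3, O(~forward_credential -> open_valve), the K-axiom yields O(open_valve).
From O(open_valve) and premise 5, O(open_valve -> file_form), we obtain O(file_form).
The contrapositive of premise 9 (O(~disarm_system -> ~file_form)) is O(file_form -> disarm_system), and O(file_form) is already established, so O(disarm_system).
Premise 6, O(forward_log -> ~disarm_system), contraposes to O(disarm_system -> ~forward_log); with O(disarm_system) we get O(~forward_log).
So O(~forward_log) holds, i.e. forward_log is forbidden. None of the other listed options is forbidden under the premises.

forward_log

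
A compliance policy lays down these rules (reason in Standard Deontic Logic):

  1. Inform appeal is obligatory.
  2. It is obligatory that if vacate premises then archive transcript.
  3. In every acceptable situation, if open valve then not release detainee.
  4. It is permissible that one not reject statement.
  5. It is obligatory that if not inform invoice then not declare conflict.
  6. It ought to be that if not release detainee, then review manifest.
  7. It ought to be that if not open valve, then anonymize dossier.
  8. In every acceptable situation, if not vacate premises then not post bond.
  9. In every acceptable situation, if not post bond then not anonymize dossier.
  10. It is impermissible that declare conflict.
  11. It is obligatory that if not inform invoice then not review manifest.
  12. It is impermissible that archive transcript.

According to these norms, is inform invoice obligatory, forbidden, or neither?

Obligatory

Premise 12, F(archive_transcript), is equivalent to O(¬archive_transcript).
Premise 2, O(vacate_premises → archive_transcript), contraposes to O(¬archive_transcript → ¬vacate_premises); with O(¬archive_transcript) we get O(¬vacate_premises).
From O(¬vacate_premises) and premise 8, O(¬vacate_premises → ¬post_bond), we obtain O(¬post_bond).
From O(¬post_bond) and premise 9, O(¬post_bond → ¬anonymize_dossier), we obtain O(¬anonymize_dossier).
The contrapositive of premise 7 (O(¬open_valve → anonymize_dossier)) is O(¬anonymize_dossier → open_valve), and O(¬anonymize_dossier) is already established, so O(open_valve).
Applying K to premise 3 (O(open_valve → ¬release_detainee)) and O(open_valve) yields O(¬release_detainee).
Applying K to premise 6 (O(¬release_detainee → review_manifest)) and O(¬release_detainee) yields O(review_manifest).
Premise 11, O(¬inform_invoice → ¬review_manifest), contraposes to O(review_manifest → inform_invoice); with O(review_manifest) we get O(inform_invoice).
Premises 1, 4, 5, 10 do not contribute to this derivation.
Hence inform_invoice is obligatory.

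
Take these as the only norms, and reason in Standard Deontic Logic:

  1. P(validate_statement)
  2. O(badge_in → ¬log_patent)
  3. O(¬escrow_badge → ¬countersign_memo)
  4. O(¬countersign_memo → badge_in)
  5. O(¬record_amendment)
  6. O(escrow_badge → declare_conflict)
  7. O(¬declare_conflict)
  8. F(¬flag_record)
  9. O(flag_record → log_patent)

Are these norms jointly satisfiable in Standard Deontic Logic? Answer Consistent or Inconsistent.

Inconsistent

Premise 8, F(¬flag_record), is equivalent to O(flag_record).
Applying K to premise 9 (O(flag_record → log_patent)) and O(flag_record) yields O(log_patent).
Premise 2 is O(badge_in → ¬log_patent); contrapositively O(log_patent → ¬badge_in). Since O(log_patent) holds, K gives O(¬badge_in).
The contrapositive of premise 4 (O(¬countersign_memo → badge_in)) is O(¬badge_in → countersign_memo), and O(¬badge_in) is already established, so O(countersign_memo).
The contrapositive of premise 3 (O(¬escrow_badge → ¬countersign_memo)) is O(countersign_memo → escrow_badge), and O(countersign_memo) is already established, so O(escrow_badge).
With premise 6, O(escrow_badge → declare_conflict), the K-axiom yields O(declare_conflict).
However, premise 7 gives O(¬declare_conflict).
We now have both O(declare_conflict) and O(¬declare_conflict) — declare_conflict is simultaneously obligatory and forbidden, violating the D-axiom.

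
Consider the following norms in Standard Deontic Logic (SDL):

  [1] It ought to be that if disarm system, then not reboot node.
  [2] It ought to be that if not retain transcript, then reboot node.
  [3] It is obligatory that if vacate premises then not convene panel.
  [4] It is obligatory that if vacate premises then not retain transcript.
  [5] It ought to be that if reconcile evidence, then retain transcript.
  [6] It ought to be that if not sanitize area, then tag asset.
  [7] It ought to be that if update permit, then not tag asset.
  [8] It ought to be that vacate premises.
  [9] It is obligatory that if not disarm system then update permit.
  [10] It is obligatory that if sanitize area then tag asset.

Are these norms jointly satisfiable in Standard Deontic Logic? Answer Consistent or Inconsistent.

Premises 6 and 10 are O(¬sanitize_area → tag_asset) and O(sanitize_area → tag_asset); every ideal world satisfies ¬sanitize_area or sanitize_area, so in either case tag_asset holds — hence O(tag_asset).
The contrapositive of premise 7 (O(update_permit → ¬tag_asset)) is O(tag_asset → ¬update_permit), and O(tag_asset) is already established, so O(¬update_permit).
Premise 9, O(¬disarm_system → update_permit), contraposes to O(¬update_permit → disarm_system); with O(¬update_permit) we get O(disarm_system).
From O(disarm_system) and premise 1, O(disarm_system → ¬reboot_node), we obtain O(¬reboot_node).
The contrapositive of premise 2 (O(¬retain_transcript → reboot_node)) is O(¬reboot_node → retain_transcript), and O(¬reboot_node) is already established, so O(retain_transcript).
Premise 4, O(vacate_premises → ¬retain_transcript), contraposes to O(retain_transcript → ¬vacate_premises); with O(retain_transcript) we get O(¬vacate_premises).
But premise 8 directly asserts O(vacate_premises).
We now have both O(¬vacate_premises) and O(vacate_premises) — vacate_premises is simultaneously obligatory and forbidden, violating the D-axiom.

Inconsistent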